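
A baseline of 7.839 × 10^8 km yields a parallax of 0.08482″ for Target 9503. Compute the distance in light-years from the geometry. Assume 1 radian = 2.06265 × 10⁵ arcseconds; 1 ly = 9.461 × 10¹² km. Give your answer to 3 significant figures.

θ = 0.08482″ = 0.08482/206265 = 4.1122 × 10^-7 rad.
d = B/θ = (7.839 × 10^8) / (4.1122 × 10^-7) = 1.9063 × 10^15 km = (1.9063 × 10^15) / (9.461 × 10^12) ly = 201.49 ly.

201 ly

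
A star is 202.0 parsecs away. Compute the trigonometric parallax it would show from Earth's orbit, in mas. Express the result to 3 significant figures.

4.95 mas

p = 1/d = 1/202 = 0.0049505 arcsec.
= 0.0049505 × 1000 = 4.9505 mas.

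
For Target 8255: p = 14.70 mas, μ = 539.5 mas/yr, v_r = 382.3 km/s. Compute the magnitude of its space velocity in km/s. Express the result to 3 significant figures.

d = 1/p = 1/0.01470″ = 68.027 pc.
μ = 539.5 mas/yr = 0.5395 ″/yr.
v_t = 4.740 μ d = 4.740 × 0.5395 × 68.027 = 173.96 km/s.
v = √(v_r² + v_t²) = √(382.3² + 173.96²) = √176415 = 420.02 km/s.

420 km/s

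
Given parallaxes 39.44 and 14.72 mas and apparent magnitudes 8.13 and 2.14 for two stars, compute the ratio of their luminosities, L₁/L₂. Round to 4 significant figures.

L₁/L₂ = 0.0005597

d₁ = 1/p₁ = 1/0.03944″ = 25.355 pc; d₂ = 1/p₂ = 1/0.01472″ = 67.935 pc.
M₁ = m₁ − 5 log₁₀ d₁ + 5 = 8.13 − 7.0203 + 5 = 6.1097.
M₂ = 2.14 − 9.1605 + 5 = -2.0205.
L₁/L₂ = 10^(0.4(M₂ − M₁)) = 10^(0.4 × (-8.1302)) = 10^(-3.25208) = 0.00055965.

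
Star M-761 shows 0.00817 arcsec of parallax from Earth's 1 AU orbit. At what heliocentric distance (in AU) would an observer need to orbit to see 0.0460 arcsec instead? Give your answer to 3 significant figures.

5.63 AU

Parallax scales linearly with baseline: p ∝ B, so B = p_target / p_Earth × 1 AU.
B = 0.0460 / 0.00817 = 5.6304 AU.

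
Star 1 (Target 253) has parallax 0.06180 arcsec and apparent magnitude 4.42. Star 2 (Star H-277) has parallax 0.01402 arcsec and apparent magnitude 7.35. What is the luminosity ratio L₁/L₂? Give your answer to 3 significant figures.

d₁ = 1/p₁ = 1/0.06180″ = 16.181 pc; d₂ = 1/p₂ = 1/0.01402″ = 71.327 pc.
M₁ = m₁ − 5 log₁₀ d₁ + 5 = 4.42 − 6.0450 + 5 = 3.3750.
M₂ = 7.35 − 9.2663 + 5 = 3.0837.
L₁/L₂ = 10^(0.4(M₂ − M₁)) = 10^(0.4 × (-0.2913)) = 10^(-0.11652) = 0.76468.

L₁/L₂ = 0.765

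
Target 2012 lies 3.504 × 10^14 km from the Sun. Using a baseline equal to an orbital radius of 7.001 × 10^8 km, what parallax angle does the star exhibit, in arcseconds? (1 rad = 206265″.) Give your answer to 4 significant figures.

θ ≈ B/d = (7.001 × 10^8) / (3.504 × 10^14) = 1.9980 × 10^-6 rad.
In arcseconds: 1.9980 × 10^-6 × 206265 = 0.41212″.

0.4121 arcsec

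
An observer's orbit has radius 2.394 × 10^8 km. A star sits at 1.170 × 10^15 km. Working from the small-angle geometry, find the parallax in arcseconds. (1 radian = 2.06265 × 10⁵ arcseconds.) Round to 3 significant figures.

0.0422 arcsec

θ ≈ B/d = (2.394 × 10^8) / (1.170 × 10^15) = 2.0462 × 10^-7 rad.
In arcseconds: 2.0462 × 10^-7 × 206265 = 0.042206″.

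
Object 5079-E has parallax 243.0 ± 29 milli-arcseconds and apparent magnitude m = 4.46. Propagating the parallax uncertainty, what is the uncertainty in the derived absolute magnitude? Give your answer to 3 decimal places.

M = m − 5 log₁₀ d + 5 = m + 5 log₁₀ p + 5, so ∂M/∂p = 5/(p ln 10).
σ_M = (5/ln 10) · (σ_p/p) = 2.1715 × 29/243.0 = 2.1715 × 0.11934 = 0.25915.

σ_M = 0.259 mag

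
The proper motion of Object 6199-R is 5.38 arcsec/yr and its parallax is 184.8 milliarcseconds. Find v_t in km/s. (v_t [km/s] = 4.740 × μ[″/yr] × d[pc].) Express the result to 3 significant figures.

d = 1/p = 1/0.1848″ = 5.4113 pc.
v_t = 4.74 × μ × d = 4.74 × 5.38 × 5.4113 = 137.99 km/s.

138 km/s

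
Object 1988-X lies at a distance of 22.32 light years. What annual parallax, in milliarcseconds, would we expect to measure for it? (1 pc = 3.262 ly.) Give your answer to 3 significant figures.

d = 22.32 ly ÷ 3.262 = 6.8424 pc.
p = 1/d = 1/6.8424 = 0.14615 arcsec.
= 0.14615 × 1000 = 146.15 mas.

146 mas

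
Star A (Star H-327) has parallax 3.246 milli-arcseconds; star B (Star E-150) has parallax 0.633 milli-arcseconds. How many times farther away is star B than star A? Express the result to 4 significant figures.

Since d = 1/p, d_B/d_A = p_A/p_B.
= 3.246 / 0.633 = 5.128.

5.128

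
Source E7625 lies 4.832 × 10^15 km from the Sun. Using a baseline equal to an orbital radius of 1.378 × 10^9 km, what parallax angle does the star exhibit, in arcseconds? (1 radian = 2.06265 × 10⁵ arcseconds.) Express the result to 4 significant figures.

θ ≈ B/d = (1.378 × 10^9) / (4.832 × 10^15) = 2.8518 × 10^-7 rad.
In arcseconds: 2.8518 × 10^-7 × 206265 = 0.058823″.

0.05882 arcsec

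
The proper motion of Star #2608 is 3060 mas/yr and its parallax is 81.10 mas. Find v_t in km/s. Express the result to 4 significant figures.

178.8 km/s

d = 1/p = 1/0.08110″ = 12.33 pc.
μ = 3060 mas/yr = 3.06 ″/yr.
v_t = 4.74 × μ × d = 4.74 × 3.06 × 12.33 = 178.84 km/s.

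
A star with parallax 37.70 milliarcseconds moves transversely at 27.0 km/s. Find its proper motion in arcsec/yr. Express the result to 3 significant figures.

d = 1/p = 1/0.03770″ = 26.525 pc.
μ = v_t / (4.74 d) = 27.0 / (4.74 × 26.525) = 27.0 / 125.73 = 0.21475 ″/yr.

0.215 arcsec/yr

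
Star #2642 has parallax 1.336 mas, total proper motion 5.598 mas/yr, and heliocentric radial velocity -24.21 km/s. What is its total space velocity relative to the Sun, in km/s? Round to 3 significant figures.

d = 1/p = 1/0.001336″ = 748.5 pc.
μ = 5.598 mas/yr = 0.005598 ″/yr.
v_t = 4.740 μ d = 4.740 × 0.005598 × 748.5 = 19.861 km/s.
v = √(v_r² + v_t²) = √((-24.21)² + 19.861²) = √980.583 = 31.314 km/s.

31.3 km/s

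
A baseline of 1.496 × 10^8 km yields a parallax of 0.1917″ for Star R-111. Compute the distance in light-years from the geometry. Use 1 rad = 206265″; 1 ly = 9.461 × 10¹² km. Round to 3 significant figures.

17.0 ly

θ = 0.1917″ = 0.1917/206265 = 9.2939 × 10^-7 rad.
d = B/θ = (1.496 × 10^8) / (9.2939 × 10^-7) = 1.6097 × 10^14 km = (1.6097 × 10^14) / (9.461 × 10^12) ly = 17.014 ly.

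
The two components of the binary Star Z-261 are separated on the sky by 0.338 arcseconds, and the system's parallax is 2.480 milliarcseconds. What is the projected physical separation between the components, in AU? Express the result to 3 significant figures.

d = 1/p = 1/0.002480″ = 403.23 pc.
At distance d (pc), an angle of θ arcsec spans θ·d AU: s = 0.338 × 403.23 = 136.29 AU.

136 AU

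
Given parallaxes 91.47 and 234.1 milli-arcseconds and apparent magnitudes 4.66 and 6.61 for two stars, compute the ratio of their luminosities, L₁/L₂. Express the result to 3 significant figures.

d₁ = 1/p₁ = 1/0.09147″ = 10.933 pc; d₂ = 1/p₂ = 1/0.2341″ = 4.2717 pc.
M₁ = m₁ − 5 log₁₀ d₁ + 5 = 4.66 − 5.1937 + 5 = 4.4663.
M₂ = 6.61 − 3.1530 + 5 = 8.4570.
L₁/L₂ = 10^(0.4(M₂ − M₁)) = 10^(0.4 × 3.9907) = 10^1.59628 = 39.471.

L₁/L₂ = 39.5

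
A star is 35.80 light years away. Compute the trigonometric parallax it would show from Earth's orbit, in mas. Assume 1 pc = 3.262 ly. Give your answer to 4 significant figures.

d = 35.80 ly ÷ 3.262 = 10.975 pc.
p = 1/d = 1/10.975 = 0.091116 arcsec.
= 0.091116 × 1000 = 91.116 mas.

91.12 mas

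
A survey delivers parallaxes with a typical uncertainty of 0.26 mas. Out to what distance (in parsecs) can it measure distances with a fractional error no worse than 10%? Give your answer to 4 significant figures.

σ_d/d = σ_p/p, so the condition is σ_p/p ≤ 0.10, i.e. p ≥ σ_p/0.10.
p_min = 0.26/0.10 = 2.6 mas = 0.0026 arcsec.
d_max = 1/p_min = 1/0.0026 = 384.62 pc.

384.6 pc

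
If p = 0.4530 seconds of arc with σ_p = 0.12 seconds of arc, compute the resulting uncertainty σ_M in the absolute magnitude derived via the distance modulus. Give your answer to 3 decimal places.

M = m − 5 log₁₀ d + 5 = m + 5 log₁₀ p + 5, so ∂M/∂p = 5/(p ln 10).
σ_M = (5/ln 10) · (σ_p/p) = 2.1715 × 0.12/0.4530 = 2.1715 × 0.2649 = 0.57523.

σ_M = 0.575 mag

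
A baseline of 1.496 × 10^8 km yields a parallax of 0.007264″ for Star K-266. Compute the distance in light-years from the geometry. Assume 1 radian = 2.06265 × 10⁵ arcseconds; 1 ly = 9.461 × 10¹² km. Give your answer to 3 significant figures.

449 ly

θ = 0.007264″ = 0.007264/206265 = 3.5217 × 10^-8 rad.
d = B/θ = (1.496 × 10^8) / (3.5217 × 10^-8) = 4.2479 × 10^15 km = (4.2479 × 10^15) / (9.461 × 10^12) ly = 448.99 ly.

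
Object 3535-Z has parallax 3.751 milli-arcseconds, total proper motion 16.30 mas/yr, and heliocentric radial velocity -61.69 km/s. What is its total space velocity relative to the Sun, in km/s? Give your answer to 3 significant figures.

d = 1/p = 1/0.003751″ = 266.6 pc.
μ = 16.30 mas/yr = 0.01630 ″/yr.
v_t = 4.740 μ d = 4.740 × 0.01630 × 266.6 = 20.598 km/s.
v = √(v_r² + v_t²) = √((-61.69)² + 20.598²) = √4229.93 = 65.038 km/s.

65.0 km/s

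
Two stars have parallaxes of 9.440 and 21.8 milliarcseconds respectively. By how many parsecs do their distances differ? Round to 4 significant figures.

d_A = 1/0.009440″ = 105.93 pc; d_B = 1/0.02180″ = 45.872 pc.
|d_B − d_A| = |45.872 − 105.93| = 60.058 pc.

60.06 pc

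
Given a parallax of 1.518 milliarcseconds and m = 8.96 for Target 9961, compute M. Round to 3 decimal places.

d = 1/p = 1/0.001518″ = 658.76 pc.
m − M = 5 log₁₀(658.76) − 5 = 14.0936 − 5 = 9.0936.
M = m − (m − M) = 8.96 − 9.0936 = -0.134.

M = -0.134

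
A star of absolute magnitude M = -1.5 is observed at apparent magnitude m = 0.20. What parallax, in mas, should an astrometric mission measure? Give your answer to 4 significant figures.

m − M = 0.20 − (-1.5) = 1.70.
d = 10^((m−M)/5 + 1) = 10^1.340 = 21.878 pc.
p = 1/d = 1/21.878 = 0.045708 arcsec = 45.708 mas.

45.71 mas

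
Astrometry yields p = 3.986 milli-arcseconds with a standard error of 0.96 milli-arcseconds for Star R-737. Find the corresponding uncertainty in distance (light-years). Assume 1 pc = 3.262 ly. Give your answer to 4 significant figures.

197.1 ly

d = 1/p, so σ_d = σ_p / p².
σ_d = 0.000960 / (0.003986)² = 0.000960 / 0.000015888 = 60.423 pc = 60.423 × 3.262 ly = 197.1 ly.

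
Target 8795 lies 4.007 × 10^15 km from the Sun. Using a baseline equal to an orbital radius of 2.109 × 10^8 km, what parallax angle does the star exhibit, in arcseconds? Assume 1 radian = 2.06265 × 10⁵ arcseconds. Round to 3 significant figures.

0.0109 arcsec

θ ≈ B/d = (2.109 × 10^8) / (4.007 × 10^15) = 5.2633 × 10^-8 rad.
In arcseconds: 5.2633 × 10^-8 × 206265 = 0.010856″.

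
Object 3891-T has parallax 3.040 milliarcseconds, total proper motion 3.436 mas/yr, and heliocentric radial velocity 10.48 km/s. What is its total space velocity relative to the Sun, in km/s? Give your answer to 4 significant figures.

d = 1/p = 1/0.003040″ = 328.95 pc.
μ = 3.436 mas/yr = 0.003436 ″/yr.
v_t = 4.740 μ d = 4.740 × 0.003436 × 328.95 = 5.3575 km/s.
v = √(v_r² + v_t²) = √(10.48² + 5.3575²) = √138.533 = 11.77 km/s.

11.77 km/s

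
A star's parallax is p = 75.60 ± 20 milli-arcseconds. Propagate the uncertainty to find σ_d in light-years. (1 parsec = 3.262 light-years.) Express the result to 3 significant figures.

11.4 ly

d = 1/p, so σ_d = σ_p / p².
σ_d = 0.0200 / (0.07560)² = 0.0200 / 0.0057154 = 3.4993 pc = 3.4993 × 3.262 ly = 11.415 ly.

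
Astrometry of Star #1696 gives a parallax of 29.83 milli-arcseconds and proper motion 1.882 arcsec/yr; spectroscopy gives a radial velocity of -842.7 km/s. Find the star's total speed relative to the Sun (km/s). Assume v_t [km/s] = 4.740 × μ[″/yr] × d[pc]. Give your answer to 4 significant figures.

d = 1/p = 1/0.02983″ = 33.523 pc.
v_t = 4.740 μ d = 4.740 × 1.882 × 33.523 = 299.05 km/s.
v = √(v_r² + v_t²) = √((-842.7)² + 299.05²) = √799574 = 894.19 km/s.

894.2 km/s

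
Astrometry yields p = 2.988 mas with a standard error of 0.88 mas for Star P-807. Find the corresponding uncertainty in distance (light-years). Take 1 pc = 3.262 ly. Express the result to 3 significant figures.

d = 1/p, so σ_d = σ_p / p².
σ_d = 0.000880 / (0.002988)² = 0.000880 / 0.0000089281 = 98.565 pc = 98.565 × 3.262 ly = 321.52 ly.

322 ly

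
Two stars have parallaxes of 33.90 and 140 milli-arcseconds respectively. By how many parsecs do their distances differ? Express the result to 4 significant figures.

22.36 pc

d_A = 1/0.03390″ = 29.499 pc; d_B = 1/0.1400″ = 7.1429 pc.
|d_B − d_A| = |7.1429 − 29.499| = 22.356 pc.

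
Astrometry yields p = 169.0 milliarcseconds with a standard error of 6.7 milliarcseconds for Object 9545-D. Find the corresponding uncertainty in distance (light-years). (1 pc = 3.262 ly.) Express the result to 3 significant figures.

d = 1/p, so σ_d = σ_p / p².
σ_d = 0.00670 / (0.1690)² = 0.00670 / 0.028561 = 0.23459 pc = 0.23459 × 3.262 ly = 0.76523 ly.

0.765 ly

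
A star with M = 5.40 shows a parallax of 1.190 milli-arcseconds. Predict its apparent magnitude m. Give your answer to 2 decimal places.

d = 1/p = 1/0.001190″ = 840.34 pc.
m − M = 5 log₁₀ d − 5 = 5 log₁₀(840.34) − 5 = 14.6223 − 5 = 9.6223.
m = M + (m − M) = 5.40 + 9.6223 = 15.02.

m = 15.02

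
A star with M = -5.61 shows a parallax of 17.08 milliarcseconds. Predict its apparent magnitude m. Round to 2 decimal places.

d = 1/p = 1/0.01708″ = 58.548 pc.
m − M = 5 log₁₀ d − 5 = 5 log₁₀(58.548) − 5 = 8.8376 − 5 = 3.8376.
m = M + (m − M) = -5.61 + 3.8376 = -1.77.

m = -1.77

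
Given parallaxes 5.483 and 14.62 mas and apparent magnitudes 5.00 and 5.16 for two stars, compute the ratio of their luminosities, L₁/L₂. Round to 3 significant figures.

L₁/L₂ = 8.24

d₁ = 1/p₁ = 1/0.005483″ = 182.38 pc; d₂ = 1/p₂ = 1/0.01462″ = 68.399 pc.
M₁ = m₁ − 5 log₁₀ d₁ + 5 = 5.00 − 11.3049 + 5 = -1.3049.
M₂ = 5.16 − 9.1752 + 5 = 0.9848.
L₁/L₂ = 10^(0.4(M₂ − M₁)) = 10^(0.4 × 2.2897) = 10^0.91588 = 8.2391.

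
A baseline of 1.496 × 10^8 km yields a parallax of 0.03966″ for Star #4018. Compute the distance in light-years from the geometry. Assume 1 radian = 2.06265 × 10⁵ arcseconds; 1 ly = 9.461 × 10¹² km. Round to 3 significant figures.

θ = 0.03966″ = 0.03966/206265 = 1.9228 × 10^-7 rad.
d = B/θ = (1.496 × 10^8) / (1.9228 × 10^-7) = 7.7803 × 10^14 km = (7.7803 × 10^14) / (9.461 × 10^12) ly = 82.235 ly.

82.2 ly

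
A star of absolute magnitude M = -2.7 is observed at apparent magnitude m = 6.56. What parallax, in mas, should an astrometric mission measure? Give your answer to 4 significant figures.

m − M = 6.56 − (-2.7) = 9.26.
d = 10^((m−M)/5 + 1) = 10^2.852 = 711.21 pc.
p = 1/d = 1/711.21 = 0.0014061 arcsec = 1.4061 mas.

1.406 mas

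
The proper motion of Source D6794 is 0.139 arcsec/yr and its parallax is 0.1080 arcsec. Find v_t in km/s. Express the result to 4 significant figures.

d = 1/p = 1/0.1080″ = 9.2593 pc.
v_t = 4.74 × μ × d = 4.74 × 0.139 × 9.2593 = 6.1006 km/s.

6.101 km/s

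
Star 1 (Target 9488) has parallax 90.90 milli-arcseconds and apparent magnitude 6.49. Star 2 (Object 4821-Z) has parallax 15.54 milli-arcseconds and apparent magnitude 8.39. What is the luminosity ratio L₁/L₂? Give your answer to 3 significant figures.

d₁ = 1/p₁ = 1/0.09090″ = 11.001 pc; d₂ = 1/p₂ = 1/0.01554″ = 64.35 pc.
M₁ = m₁ − 5 log₁₀ d₁ + 5 = 6.49 − 5.2072 + 5 = 6.2828.
M₂ = 8.39 − 9.0427 + 5 = 4.3473.
L₁/L₂ = 10^(0.4(M₂ − M₁)) = 10^(0.4 × (-1.9355)) = 10^(-0.77420) = 0.16819.

L₁/L₂ = 0.168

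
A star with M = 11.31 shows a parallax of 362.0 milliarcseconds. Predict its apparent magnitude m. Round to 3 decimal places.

m = 8.516

d = 1/p = 1/0.3620″ = 2.7624 pc.
m − M = 5 log₁₀ d − 5 = 5 log₁₀(2.7624) − 5 = 2.2064 − 5 = -2.7936.
m = M + (m − M) = 11.31 + (-2.7936) = 8.516.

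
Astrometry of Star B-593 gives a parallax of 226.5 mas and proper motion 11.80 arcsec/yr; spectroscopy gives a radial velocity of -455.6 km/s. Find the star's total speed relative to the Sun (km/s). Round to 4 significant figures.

518.2 km/s

d = 1/p = 1/0.2265″ = 4.415 pc.
v_t = 4.740 μ d = 4.740 × 11.80 × 4.415 = 246.94 km/s.
v = √(v_r² + v_t²) = √((-455.6)² + 246.94²) = √268551 = 518.22 km/s.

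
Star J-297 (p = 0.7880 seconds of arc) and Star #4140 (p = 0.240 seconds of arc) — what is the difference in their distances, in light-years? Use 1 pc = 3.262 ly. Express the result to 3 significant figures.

d_A = 1/0.7880″ = 1.269 pc; d_B = 1/0.2400″ = 4.1667 pc.
|d_B − d_A| = |4.1667 − 1.269| = 2.8977 pc = 2.8977 × 3.262 ly = 9.4523 ly.

9.45 ly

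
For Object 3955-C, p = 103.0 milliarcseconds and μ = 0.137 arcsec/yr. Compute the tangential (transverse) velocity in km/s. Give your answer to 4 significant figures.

d = 1/p = 1/0.1030″ = 9.7087 pc.
v_t = 4.74 × μ × d = 4.74 × 0.137 × 9.7087 = 6.3046 km/s.

6.305 km/s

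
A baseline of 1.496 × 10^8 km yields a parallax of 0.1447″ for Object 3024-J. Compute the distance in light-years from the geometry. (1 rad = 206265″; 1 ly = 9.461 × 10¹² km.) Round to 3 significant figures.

22.5 ly

θ = 0.1447″ = 0.1447/206265 = 7.0152 × 10^-7 rad.
d = B/θ = (1.496 × 10^8) / (7.0152 × 10^-7) = 2.1325 × 10^14 km = (2.1325 × 10^14) / (9.461 × 10^12) ly = 22.54 ly.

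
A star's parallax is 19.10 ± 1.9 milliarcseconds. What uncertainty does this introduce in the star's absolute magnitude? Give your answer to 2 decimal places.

σ_M = 0.22 mag

M = m − 5 log₁₀ d + 5 = m + 5 log₁₀ p + 5, so ∂M/∂p = 5/(p ln 10).
σ_M = (5/ln 10) · (σ_p/p) = 2.1715 × 1.9/19.10 = 2.1715 × 0.099476 = 0.21601.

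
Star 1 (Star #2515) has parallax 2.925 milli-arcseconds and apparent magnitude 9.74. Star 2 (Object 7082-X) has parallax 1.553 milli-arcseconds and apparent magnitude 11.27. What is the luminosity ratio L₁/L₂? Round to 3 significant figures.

d₁ = 1/p₁ = 1/0.002925″ = 341.88 pc; d₂ = 1/p₂ = 1/0.001553″ = 643.92 pc.
M₁ = m₁ − 5 log₁₀ d₁ + 5 = 9.74 − 12.6694 + 5 = 2.0706.
M₂ = 11.27 − 14.0442 + 5 = 2.2258.
L₁/L₂ = 10^(0.4(M₂ − M₁)) = 10^(0.4 × 0.1552) = 10^0.06208 = 1.1537.

L₁/L₂ = 1.15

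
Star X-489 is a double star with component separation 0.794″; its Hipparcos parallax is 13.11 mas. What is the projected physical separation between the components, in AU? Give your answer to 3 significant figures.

60.6 AU

d = 1/p = 1/0.01311″ = 76.278 pc.
At distance d (pc), an angle of θ arcsec spans θ·d AU: s = 0.794 × 76.278 = 60.565 AU.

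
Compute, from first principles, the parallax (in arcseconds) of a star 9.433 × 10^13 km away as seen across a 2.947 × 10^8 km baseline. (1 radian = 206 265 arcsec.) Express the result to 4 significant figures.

θ ≈ B/d = (2.947 × 10^8) / (9.433 × 10^13) = 3.1241 × 10^-6 rad.
In arcseconds: 3.1241 × 10^-6 × 206265 = 0.64439″.

0.6444 arcsec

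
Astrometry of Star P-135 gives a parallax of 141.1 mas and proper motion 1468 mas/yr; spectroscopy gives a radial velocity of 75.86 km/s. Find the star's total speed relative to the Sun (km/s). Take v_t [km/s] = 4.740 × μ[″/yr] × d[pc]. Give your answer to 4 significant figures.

d = 1/p = 1/0.1411″ = 7.0872 pc.
μ = 1468 mas/yr = 1.468 ″/yr.
v_t = 4.740 μ d = 4.740 × 1.468 × 7.0872 = 49.315 km/s.
v = √(v_r² + v_t²) = √(75.86² + 49.315²) = √8186.71 = 90.48 km/s.

90.48 km/s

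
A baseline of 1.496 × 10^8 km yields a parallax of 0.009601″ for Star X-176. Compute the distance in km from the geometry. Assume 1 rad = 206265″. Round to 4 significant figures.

θ = 0.009601″ = 0.009601/206265 = 4.6547 × 10^-8 rad.
d = B/θ = (1.496 × 10^8) / (4.6547 × 10^-8) = 3.2140 × 10^15 km.

3.214 × 10^15 km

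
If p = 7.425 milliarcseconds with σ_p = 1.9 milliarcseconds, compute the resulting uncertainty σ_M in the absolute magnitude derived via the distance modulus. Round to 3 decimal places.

σ_M = 0.556 mag

M = m − 5 log₁₀ d + 5 = m + 5 log₁₀ p + 5, so ∂M/∂p = 5/(p ln 10).
σ_M = (5/ln 10) · (σ_p/p) = 2.1715 × 1.9/7.425 = 2.1715 × 0.25589 = 0.55567.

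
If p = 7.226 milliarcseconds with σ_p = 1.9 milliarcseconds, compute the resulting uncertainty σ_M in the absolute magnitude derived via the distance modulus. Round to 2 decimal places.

M = m − 5 log₁₀ d + 5 = m + 5 log₁₀ p + 5, so ∂M/∂p = 5/(p ln 10).
σ_M = (5/ln 10) · (σ_p/p) = 2.1715 × 1.9/7.226 = 2.1715 × 0.26294 = 0.57097.

σ_M = 0.57 mag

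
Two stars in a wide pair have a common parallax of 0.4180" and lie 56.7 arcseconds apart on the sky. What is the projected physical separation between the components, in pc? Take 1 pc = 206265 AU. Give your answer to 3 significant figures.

d = 1/p = 1/0.4180″ = 2.3923 pc.
At distance d (pc), an angle of θ arcsec spans θ·d AU: s = 56.7 × 2.3923 = 135.64 AU.
= 135.64 / 206265 = 0.00065760 pc.

0.000658 pc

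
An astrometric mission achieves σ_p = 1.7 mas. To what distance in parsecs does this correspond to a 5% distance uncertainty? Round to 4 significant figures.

σ_d/d = σ_p/p, so the condition is σ_p/p ≤ 0.05, i.e. p ≥ σ_p/0.05.
p_min = 1.7/0.05 = 34 mas = 0.034 arcsec.
d_max = 1/p_min = 1/0.034 = 29.412 pc.

29.41 pc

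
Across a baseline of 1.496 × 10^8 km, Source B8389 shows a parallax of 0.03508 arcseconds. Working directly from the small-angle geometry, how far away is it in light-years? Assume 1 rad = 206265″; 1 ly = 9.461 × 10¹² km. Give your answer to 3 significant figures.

θ = 0.03508″ = 0.03508/206265 = 1.7007 × 10^-7 rad.
d = B/θ = (1.496 × 10^8) / (1.7007 × 10^-7) = 8.7964 × 10^14 km = (8.7964 × 10^14) / (9.461 × 10^12) ly = 92.975 ly.

93.0 ly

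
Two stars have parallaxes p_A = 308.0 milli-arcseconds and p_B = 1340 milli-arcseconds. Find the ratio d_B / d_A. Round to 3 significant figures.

Since d = 1/p, d_B/d_A = p_A/p_B.
= 308.0 / 1340 = 0.22985.

0.230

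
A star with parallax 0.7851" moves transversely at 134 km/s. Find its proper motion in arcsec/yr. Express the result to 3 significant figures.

22.2 arcsec/yr

d = 1/p = 1/0.7851″ = 1.2737 pc.
μ = v_t / (4.74 d) = 134 / (4.74 × 1.2737) = 134 / 6.0373 = 22.195 ″/yr.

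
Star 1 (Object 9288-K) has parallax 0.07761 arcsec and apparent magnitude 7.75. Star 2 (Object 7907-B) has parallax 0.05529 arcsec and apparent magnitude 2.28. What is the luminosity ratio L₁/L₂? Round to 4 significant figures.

L₁/L₂ = 0.003292

d₁ = 1/p₁ = 1/0.07761″ = 12.885 pc; d₂ = 1/p₂ = 1/0.05529″ = 18.086 pc.
M₁ = m₁ − 5 log₁₀ d₁ + 5 = 7.75 − 5.5504 + 5 = 7.1996.
M₂ = 2.28 − 6.2867 + 5 = 0.9933.
L₁/L₂ = 10^(0.4(M₂ − M₁)) = 10^(0.4 × (-6.2063)) = 10^(-2.48252) = 0.0032922.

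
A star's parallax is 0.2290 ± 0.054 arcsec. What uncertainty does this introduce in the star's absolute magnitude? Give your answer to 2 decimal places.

σ_M = 0.51 mag

M = m − 5 log₁₀ d + 5 = m + 5 log₁₀ p + 5, so ∂M/∂p = 5/(p ln 10).
σ_M = (5/ln 10) · (σ_p/p) = 2.1715 × 0.054/0.2290 = 2.1715 × 0.23581 = 0.51206.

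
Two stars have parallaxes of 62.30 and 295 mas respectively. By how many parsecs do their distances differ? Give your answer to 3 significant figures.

d_A = 1/0.06230″ = 16.051 pc; d_B = 1/0.2950″ = 3.3898 pc.
|d_B − d_A| = |3.3898 − 16.051| = 12.661 pc.

12.7 pc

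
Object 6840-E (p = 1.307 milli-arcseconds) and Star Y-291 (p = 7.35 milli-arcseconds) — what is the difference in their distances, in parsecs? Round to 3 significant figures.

629 pc

d_A = 1/0.001307″ = 765.11 pc; d_B = 1/0.007350″ = 136.05 pc.
|d_B − d_A| = |136.05 − 765.11| = 629.06 pc.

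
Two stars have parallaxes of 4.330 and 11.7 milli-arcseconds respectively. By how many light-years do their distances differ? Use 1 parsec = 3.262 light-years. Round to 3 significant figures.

475 ly

d_A = 1/0.004330″ = 230.95 pc; d_B = 1/0.01170″ = 85.47 pc.
|d_B − d_A| = |85.47 − 230.95| = 145.48 pc = 145.48 × 3.262 ly = 474.56 ly.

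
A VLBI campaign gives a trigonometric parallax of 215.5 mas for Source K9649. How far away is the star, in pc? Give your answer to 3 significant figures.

4.64 pc

p = 215.5 mas = 0.2155 arcsec.
d = 1/p = 1/0.2155 = 4.6404 pc.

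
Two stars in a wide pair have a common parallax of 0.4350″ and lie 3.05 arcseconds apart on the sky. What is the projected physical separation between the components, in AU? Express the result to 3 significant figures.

d = 1/p = 1/0.4350″ = 2.2989 pc.
At distance d (pc), an angle of θ arcsec spans θ·d AU: s = 3.05 × 2.2989 = 7.0116 AU.

7.01 AU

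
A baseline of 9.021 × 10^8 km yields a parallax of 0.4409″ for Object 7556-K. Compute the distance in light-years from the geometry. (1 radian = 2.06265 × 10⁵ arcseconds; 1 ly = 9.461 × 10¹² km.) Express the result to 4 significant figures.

θ = 0.4409″ = 0.4409/206265 = 2.1375 × 10^-6 rad.
d = B/θ = (9.021 × 10^8) / (2.1375 × 10^-6) = 4.2204 × 10^14 km = (4.2204 × 10^14) / (9.461 × 10^12) ly = 44.608 ly.

44.61 ly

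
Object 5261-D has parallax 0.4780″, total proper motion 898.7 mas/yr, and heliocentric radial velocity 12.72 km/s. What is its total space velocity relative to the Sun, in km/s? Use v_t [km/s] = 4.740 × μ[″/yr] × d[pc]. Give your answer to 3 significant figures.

15.5 km/s

d = 1/p = 1/0.4780″ = 2.0921 pc.
μ = 898.7 mas/yr = 0.8987 ″/yr.
v_t = 4.740 μ d = 4.740 × 0.8987 × 2.0921 = 8.912 km/s.
v = √(v_r² + v_t²) = √(12.72² + 8.912²) = √241.222 = 15.531 km/s.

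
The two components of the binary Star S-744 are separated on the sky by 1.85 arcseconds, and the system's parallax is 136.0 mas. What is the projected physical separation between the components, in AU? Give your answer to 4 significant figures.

13.60 AU

d = 1/p = 1/0.1360″ = 7.3529 pc.
At distance d (pc), an angle of θ arcsec spans θ·d AU: s = 1.85 × 7.3529 = 13.603 AU.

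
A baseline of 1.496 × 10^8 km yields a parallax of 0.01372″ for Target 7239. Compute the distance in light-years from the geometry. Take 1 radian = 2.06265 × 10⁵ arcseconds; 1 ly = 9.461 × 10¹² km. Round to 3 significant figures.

θ = 0.01372″ = 0.01372/206265 = 6.6516 × 10^-8 rad.
d = B/θ = (1.496 × 10^8) / (6.6516 × 10^-8) = 2.2491 × 10^15 km = (2.2491 × 10^15) / (9.461 × 10^12) ly = 237.72 ly.

238 ly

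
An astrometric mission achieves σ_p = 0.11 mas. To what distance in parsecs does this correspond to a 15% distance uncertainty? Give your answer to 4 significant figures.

σ_d/d = σ_p/p, so the condition is σ_p/p ≤ 0.15, i.e. p ≥ σ_p/0.15.
p_min = 0.11/0.15 = 0.73333 mas = 0.00073333 arcsec.
d_max = 1/p_min = 1/0.00073333 = 1363.6 pc.

1364 pc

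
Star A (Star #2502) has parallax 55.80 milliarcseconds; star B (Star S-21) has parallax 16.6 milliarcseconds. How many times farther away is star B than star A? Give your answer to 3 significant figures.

3.36

Since d = 1/p, d_B/d_A = p_A/p_B.
= 55.80 / 16.6 = 3.3614.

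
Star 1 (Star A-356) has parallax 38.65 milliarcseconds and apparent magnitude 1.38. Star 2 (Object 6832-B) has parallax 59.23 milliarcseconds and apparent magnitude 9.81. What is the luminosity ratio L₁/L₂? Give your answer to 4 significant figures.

d₁ = 1/p₁ = 1/0.03865″ = 25.873 pc; d₂ = 1/p₂ = 1/0.05923″ = 16.883 pc.
M₁ = m₁ − 5 log₁₀ d₁ + 5 = 1.38 − 7.0642 + 5 = -0.6842.
M₂ = 9.81 − 6.1372 + 5 = 8.6728.
L₁/L₂ = 10^(0.4(M₂ − M₁)) = 10^(0.4 × 9.3570) = 10^3.74280 = 5531.

L₁/L₂ = 5531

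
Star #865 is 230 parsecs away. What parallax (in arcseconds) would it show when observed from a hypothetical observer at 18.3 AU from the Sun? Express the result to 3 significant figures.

p (arcsec) = B (AU) / d (pc).
p = 18.3 / 230 = 0.079565 arcsec.

0.0796 arcsec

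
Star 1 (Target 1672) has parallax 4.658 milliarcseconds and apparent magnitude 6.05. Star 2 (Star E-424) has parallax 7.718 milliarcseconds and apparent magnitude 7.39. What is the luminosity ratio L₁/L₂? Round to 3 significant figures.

L₁/L₂ = 9.43

d₁ = 1/p₁ = 1/0.004658″ = 214.68 pc; d₂ = 1/p₂ = 1/0.007718″ = 129.57 pc.
M₁ = m₁ − 5 log₁₀ d₁ + 5 = 6.05 − 11.6590 + 5 = -0.6090.
M₂ = 7.39 − 10.5625 + 5 = 1.8275.
L₁/L₂ = 10^(0.4(M₂ − M₁)) = 10^(0.4 × 2.4365) = 10^0.97460 = 9.4319.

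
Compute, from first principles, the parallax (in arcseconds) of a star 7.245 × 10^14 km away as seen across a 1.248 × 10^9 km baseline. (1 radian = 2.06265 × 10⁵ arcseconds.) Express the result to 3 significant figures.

θ ≈ B/d = (1.248 × 10^9) / (7.245 × 10^14) = 1.7226 × 10^-6 rad.
In arcseconds: 1.7226 × 10^-6 × 206265 = 0.35531″.

0.355 arcsec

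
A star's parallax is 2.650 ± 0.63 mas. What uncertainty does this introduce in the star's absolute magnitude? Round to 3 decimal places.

σ_M = 0.516 mag

M = m − 5 log₁₀ d + 5 = m + 5 log₁₀ p + 5, so ∂M/∂p = 5/(p ln 10).
σ_M = (5/ln 10) · (σ_p/p) = 2.1715 × 0.63/2.650 = 2.1715 × 0.23774 = 0.51625.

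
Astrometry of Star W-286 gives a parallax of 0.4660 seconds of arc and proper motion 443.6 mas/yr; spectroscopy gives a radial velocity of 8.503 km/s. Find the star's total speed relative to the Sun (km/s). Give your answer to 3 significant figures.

d = 1/p = 1/0.4660″ = 2.1459 pc.
μ = 443.6 mas/yr = 0.4436 ″/yr.
v_t = 4.740 μ d = 4.740 × 0.4436 × 2.1459 = 4.5121 km/s.
v = √(v_r² + v_t²) = √(8.503² + 4.5121²) = √92.6601 = 9.626 km/s.

9.63 km/s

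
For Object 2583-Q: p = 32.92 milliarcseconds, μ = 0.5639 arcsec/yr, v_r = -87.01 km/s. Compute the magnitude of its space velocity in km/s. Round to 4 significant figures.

119.0 km/s

d = 1/p = 1/0.03292″ = 30.377 pc.
v_t = 4.740 μ d = 4.740 × 0.5639 × 30.377 = 81.194 km/s.
v = √(v_r² + v_t²) = √((-87.01)² + 81.194²) = √14163.2 = 119.01 km/s.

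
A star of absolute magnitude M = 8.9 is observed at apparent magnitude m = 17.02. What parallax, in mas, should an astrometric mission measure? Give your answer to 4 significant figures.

m − M = 17.02 − 8.9 = 8.12.
d = 10^((m−M)/5 + 1) = 10^2.624 = 420.73 pc.
p = 1/d = 1/420.73 = 0.0023768 arcsec = 2.3768 mas.

2.377 mas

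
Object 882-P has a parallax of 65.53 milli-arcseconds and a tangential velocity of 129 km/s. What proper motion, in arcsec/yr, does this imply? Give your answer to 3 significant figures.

d = 1/p = 1/0.06553″ = 15.26 pc.
μ = v_t / (4.74 d) = 129 / (4.74 × 15.26) = 129 / 72.332 = 1.7834 ″/yr.

1.78 arcsec/yr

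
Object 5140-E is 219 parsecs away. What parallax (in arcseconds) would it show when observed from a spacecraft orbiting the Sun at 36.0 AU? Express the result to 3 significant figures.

p (arcsec) = B (AU) / d (pc).
p = 36.0 / 219 = 0.16438 arcsec.

0.164 arcsec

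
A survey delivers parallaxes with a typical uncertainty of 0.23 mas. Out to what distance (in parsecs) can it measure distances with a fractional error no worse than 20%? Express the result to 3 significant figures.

870 pc

σ_d/d = σ_p/p, so the condition is σ_p/p ≤ 0.20, i.e. p ≥ σ_p/0.20.
p_min = 0.23/0.20 = 1.15 mas = 0.00115 arcsec.
d_max = 1/p_min = 1/0.00115 = 869.57 pc.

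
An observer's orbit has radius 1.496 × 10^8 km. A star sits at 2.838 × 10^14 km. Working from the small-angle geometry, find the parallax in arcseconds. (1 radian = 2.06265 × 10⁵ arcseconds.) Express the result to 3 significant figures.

0.109 arcsec

θ ≈ B/d = (1.496 × 10^8) / (2.838 × 10^14) = 5.2713 × 10^-7 rad.
In arcseconds: 5.2713 × 10^-7 × 206265 = 0.10873″.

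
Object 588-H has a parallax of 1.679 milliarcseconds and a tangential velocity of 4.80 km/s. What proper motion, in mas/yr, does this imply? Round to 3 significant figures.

1.70 mas/yr

d = 1/p = 1/0.001679″ = 595.59 pc.
μ = v_t / (4.74 d) = 4.80 / (4.74 × 595.59) = 4.80 / 2823.1 = 0.0017003 ″/yr = 1.7003 mas/yr.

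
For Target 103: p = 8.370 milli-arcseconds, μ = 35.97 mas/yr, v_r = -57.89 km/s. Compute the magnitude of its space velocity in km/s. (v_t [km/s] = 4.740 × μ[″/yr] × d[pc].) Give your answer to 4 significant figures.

d = 1/p = 1/0.008370″ = 119.47 pc.
μ = 35.97 mas/yr = 0.03597 ″/yr.
v_t = 4.740 μ d = 4.740 × 0.03597 × 119.47 = 20.369 km/s.
v = √(v_r² + v_t²) = √((-57.89)² + 20.369²) = √3766.15 = 61.369 km/s.

61.37 km/s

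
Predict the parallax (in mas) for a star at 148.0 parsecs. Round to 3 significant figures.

6.76 mas

p = 1/d = 1/148 = 0.0067568 arcsec.
= 0.0067568 × 1000 = 6.7568 mas.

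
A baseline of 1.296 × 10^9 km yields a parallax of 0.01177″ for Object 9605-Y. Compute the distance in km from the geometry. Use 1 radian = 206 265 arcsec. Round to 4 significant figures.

2.271 × 10^16 km

θ = 0.01177″ = 0.01177/206265 = 5.7063 × 10^-8 rad.
d = B/θ = (1.296 × 10^9) / (5.7063 × 10^-8) = 2.2712 × 10^16 km.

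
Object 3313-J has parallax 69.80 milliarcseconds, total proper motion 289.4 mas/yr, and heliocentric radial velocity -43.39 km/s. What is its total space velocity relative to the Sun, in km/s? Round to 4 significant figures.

47.63 km/s

d = 1/p = 1/0.06980″ = 14.327 pc.
μ = 289.4 mas/yr = 0.2894 ″/yr.
v_t = 4.740 μ d = 4.740 × 0.2894 × 14.327 = 19.653 km/s.
v = √(v_r² + v_t²) = √((-43.39)² + 19.653²) = √2268.93 = 47.633 km/s.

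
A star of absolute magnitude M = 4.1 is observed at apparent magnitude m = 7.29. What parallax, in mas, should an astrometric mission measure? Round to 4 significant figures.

23.01 mas

m − M = 7.29 − 4.1 = 3.19.
d = 10^((m−M)/5 + 1) = 10^1.638 = 43.451 pc.
p = 1/d = 1/43.451 = 0.023014 arcsec = 23.014 mas.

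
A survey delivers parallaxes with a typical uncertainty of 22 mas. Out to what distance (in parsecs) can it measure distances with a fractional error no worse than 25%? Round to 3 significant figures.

σ_d/d = σ_p/p, so the condition is σ_p/p ≤ 0.25, i.e. p ≥ σ_p/0.25.
p_min = 22/0.25 = 88 mas = 0.088 arcsec.
d_max = 1/p_min = 1/0.088 = 11.364 pc.

11.4 pc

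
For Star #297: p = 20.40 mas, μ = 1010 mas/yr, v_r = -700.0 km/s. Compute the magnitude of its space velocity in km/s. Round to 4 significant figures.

738.3 km/s

d = 1/p = 1/0.02040″ = 49.02 pc.
μ = 1010 mas/yr = 1.010 ″/yr.
v_t = 4.740 μ d = 4.740 × 1.010 × 49.02 = 234.68 km/s.
v = √(v_r² + v_t²) = √((-700.0)² + 234.68²) = √545075 = 738.29 km/s.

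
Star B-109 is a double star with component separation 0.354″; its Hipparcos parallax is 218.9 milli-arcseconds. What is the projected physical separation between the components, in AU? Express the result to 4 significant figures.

1.617 AU

d = 1/p = 1/0.2189″ = 4.5683 pc.
At distance d (pc), an angle of θ arcsec spans θ·d AU: s = 0.354 × 4.5683 = 1.6172 AU.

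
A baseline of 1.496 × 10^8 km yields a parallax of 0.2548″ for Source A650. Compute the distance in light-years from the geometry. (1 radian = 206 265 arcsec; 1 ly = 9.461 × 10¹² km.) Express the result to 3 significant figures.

θ = 0.2548″ = 0.2548/206265 = 1.2353 × 10^-6 rad.
d = B/θ = (1.496 × 10^8) / (1.2353 × 10^-6) = 1.2110 × 10^14 km = (1.2110 × 10^14) / (9.461 × 10^12) ly = 12.8 ly.

12.8 ly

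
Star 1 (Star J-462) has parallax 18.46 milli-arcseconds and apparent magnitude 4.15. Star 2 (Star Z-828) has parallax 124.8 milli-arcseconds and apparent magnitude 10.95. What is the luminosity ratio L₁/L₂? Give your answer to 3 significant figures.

L₁/L₂ = 24000

d₁ = 1/p₁ = 1/0.01846″ = 54.171 pc; d₂ = 1/p₂ = 1/0.1248″ = 8.0128 pc.
M₁ = m₁ − 5 log₁₀ d₁ + 5 = 4.15 − 8.6688 + 5 = 0.4812.
M₂ = 10.95 − 4.5189 + 5 = 11.4311.
L₁/L₂ = 10^(0.4(M₂ − M₁)) = 10^(0.4 × 10.9499) = 10^4.37996 = 23986.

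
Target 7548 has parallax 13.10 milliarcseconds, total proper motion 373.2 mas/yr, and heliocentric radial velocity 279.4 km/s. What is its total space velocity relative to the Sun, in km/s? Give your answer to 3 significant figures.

310 km/s

d = 1/p = 1/0.01310″ = 76.336 pc.
μ = 373.2 mas/yr = 0.3732 ″/yr.
v_t = 4.740 μ d = 4.740 × 0.3732 × 76.336 = 135.04 km/s.
v = √(v_r² + v_t²) = √(279.4² + 135.04²) = √96300.2 = 310.32 km/s.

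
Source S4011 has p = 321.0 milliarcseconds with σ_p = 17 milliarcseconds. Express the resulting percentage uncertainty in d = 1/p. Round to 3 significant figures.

5.30%

For d = 1/p, |σ_d/d| = |σ_p/p|.
σ_p/p = 17 / 321.0 = 0.05296 = 5.296%.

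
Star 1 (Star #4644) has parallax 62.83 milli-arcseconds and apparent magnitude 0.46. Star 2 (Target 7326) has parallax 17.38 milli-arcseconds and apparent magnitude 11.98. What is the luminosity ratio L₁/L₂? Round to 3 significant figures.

d₁ = 1/p₁ = 1/0.06283″ = 15.916 pc; d₂ = 1/p₂ = 1/0.01738″ = 57.537 pc.
M₁ = m₁ − 5 log₁₀ d₁ + 5 = 0.46 − 6.0092 + 5 = -0.5492.
M₂ = 11.98 − 8.7997 + 5 = 8.1803.
L₁/L₂ = 10^(0.4(M₂ − M₁)) = 10^(0.4 × 8.7295) = 10^3.49180 = 3103.1.

L₁/L₂ = 3100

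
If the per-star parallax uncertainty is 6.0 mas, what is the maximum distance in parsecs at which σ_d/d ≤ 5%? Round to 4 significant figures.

8.333 pc

σ_d/d = σ_p/p, so the condition is σ_p/p ≤ 0.05, i.e. p ≥ σ_p/0.05.
p_min = 6.0/0.05 = 120 mas = 0.12 arcsec.
d_max = 1/p_min = 1/0.12 = 8.3333 pc.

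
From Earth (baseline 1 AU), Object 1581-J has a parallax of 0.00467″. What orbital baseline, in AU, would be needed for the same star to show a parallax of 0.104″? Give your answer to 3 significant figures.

22.3 AU

Parallax scales linearly with baseline: p ∝ B, so B = p_target / p_Earth × 1 AU.
B = 0.104 / 0.00467 = 22.27 AU.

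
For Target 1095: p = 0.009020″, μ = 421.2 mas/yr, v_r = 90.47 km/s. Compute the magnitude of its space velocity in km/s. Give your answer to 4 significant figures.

239.1 km/s

d = 1/p = 1/0.009020″ = 110.86 pc.
μ = 421.2 mas/yr = 0.4212 ″/yr.
v_t = 4.740 μ d = 4.740 × 0.4212 × 110.86 = 221.33 km/s.
v = √(v_r² + v_t²) = √(90.47² + 221.33²) = √57171.8 = 239.11 km/s.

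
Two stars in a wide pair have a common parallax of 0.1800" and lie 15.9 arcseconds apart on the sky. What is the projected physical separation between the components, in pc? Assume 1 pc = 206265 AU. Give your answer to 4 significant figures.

d = 1/p = 1/0.1800″ = 5.5556 pc.
At distance d (pc), an angle of θ arcsec spans θ·d AU: s = 15.9 × 5.5556 = 88.334 AU.
= 88.334 / 206265 = 0.00042825 pc.

0.0004283 pc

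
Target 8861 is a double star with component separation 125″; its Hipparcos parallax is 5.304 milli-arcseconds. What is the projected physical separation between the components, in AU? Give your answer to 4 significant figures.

23570 AU

d = 1/p = 1/0.005304″ = 188.54 pc.
At distance d (pc), an angle of θ arcsec spans θ·d AU: s = 125 × 188.54 = 23568 AU.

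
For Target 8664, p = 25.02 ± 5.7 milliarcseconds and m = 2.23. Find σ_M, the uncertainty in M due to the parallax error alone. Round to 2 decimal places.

M = m − 5 log₁₀ d + 5 = m + 5 log₁₀ p + 5, so ∂M/∂p = 5/(p ln 10).
σ_M = (5/ln 10) · (σ_p/p) = 2.1715 × 5.7/25.02 = 2.1715 × 0.22782 = 0.49471.

σ_M = 0.49 mag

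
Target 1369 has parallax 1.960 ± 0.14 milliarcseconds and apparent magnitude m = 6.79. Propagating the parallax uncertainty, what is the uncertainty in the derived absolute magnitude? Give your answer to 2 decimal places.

σ_M = 0.16 mag

M = m − 5 log₁₀ d + 5 = m + 5 log₁₀ p + 5, so ∂M/∂p = 5/(p ln 10).
σ_M = (5/ln 10) · (σ_p/p) = 2.1715 × 0.14/1.960 = 2.1715 × 0.071429 = 0.15511.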